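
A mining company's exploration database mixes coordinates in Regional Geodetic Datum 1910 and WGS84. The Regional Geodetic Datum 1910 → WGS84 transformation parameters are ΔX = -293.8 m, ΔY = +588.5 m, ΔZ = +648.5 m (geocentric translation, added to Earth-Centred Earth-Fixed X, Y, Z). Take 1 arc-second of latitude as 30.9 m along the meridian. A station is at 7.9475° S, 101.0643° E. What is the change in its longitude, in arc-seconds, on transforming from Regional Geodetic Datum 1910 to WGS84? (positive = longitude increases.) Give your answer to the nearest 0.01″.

Δλ = 5.73″

sin φ = -0.138266, cos φ = 0.990395, sin λ = 0.981412, cos λ = -0.191911.
East component: ΔE = −sin λ·ΔX + cos λ·ΔY = −(0.981412)(-293.8) + (-0.191911)(588.5) = 175.40 m.
1° of latitude spans 3600 × 30.90 = 111240 m; at latitude φ, 1° of longitude spans that × cos φ = 110171.6 m, so Δλ = 175.40 / 110171.6 × 3600 = 5.731″.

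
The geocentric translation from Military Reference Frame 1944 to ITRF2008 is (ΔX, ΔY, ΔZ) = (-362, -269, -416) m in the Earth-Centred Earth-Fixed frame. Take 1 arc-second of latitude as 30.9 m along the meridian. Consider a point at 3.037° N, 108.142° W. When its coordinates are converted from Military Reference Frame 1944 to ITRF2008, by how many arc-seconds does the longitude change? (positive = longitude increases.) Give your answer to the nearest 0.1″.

sin φ = 0.052981, cos φ = 0.998596, sin λ = -0.950288, cos λ = -0.311373.
East component: ΔE = −sin λ·ΔX + cos λ·ΔY = −(-0.950288)(-362) + (-0.311373)(-269) = -260.24 m.
1° of latitude spans 3600 × 30.90 = 111240 m; at latitude φ, 1° of longitude spans that × cos φ = 111083.8 m, so Δλ = -260.24 / 111083.8 × 3600 = -8.434″.

Δλ = -8.4″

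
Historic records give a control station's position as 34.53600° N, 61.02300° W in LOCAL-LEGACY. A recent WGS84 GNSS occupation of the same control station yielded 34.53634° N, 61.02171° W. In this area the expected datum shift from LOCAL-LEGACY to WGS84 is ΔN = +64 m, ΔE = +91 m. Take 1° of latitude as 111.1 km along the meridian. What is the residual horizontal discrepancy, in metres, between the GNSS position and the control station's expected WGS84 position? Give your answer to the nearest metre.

Observed coordinate differences: Δφ = +0.00034°, Δλ = +0.00129°.
Converting to metres (1° lat = 111100 m, cos φ = 0.823770): observed ΔN = 37.8 m, observed ΔE = 118.1 m.
Subtracting the expected shift leaves a residual of 37.8 − (64) = -26.2 m north and 118.1 − (91) = 27.1 m east.
Residual distance = √((-26.2)² + 27.1²) = 37.7 m.

38 m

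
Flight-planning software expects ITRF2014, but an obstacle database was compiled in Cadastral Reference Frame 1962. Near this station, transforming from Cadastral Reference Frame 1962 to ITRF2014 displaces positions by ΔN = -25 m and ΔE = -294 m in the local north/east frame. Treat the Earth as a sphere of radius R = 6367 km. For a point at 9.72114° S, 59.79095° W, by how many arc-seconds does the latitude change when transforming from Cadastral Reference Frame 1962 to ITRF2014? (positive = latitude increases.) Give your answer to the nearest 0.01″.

Δφ = -0.81″

On a sphere of radius R, 1 rad of latitude = R, so Δφ = ΔN / R = -25.0 / 6367000 = -3.9265e-06 rad = -0.810″.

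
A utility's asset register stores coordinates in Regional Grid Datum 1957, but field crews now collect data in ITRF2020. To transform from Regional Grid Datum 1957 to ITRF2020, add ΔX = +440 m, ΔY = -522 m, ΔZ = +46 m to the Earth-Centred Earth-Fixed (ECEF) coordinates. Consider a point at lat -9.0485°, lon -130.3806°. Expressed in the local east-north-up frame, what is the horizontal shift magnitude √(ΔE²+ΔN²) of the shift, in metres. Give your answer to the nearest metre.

The local east axis at (φ, λ) is (−sin λ, cos λ, 0), so ΔE = −sin(-130.3806°)·440 + cos(-130.3806°)·(-522) = 673.36 m.
The local north axis is (−sin φ cos λ, −sin φ sin λ, cos φ), giving ΔN = -44.831 + 62.537 + 45.428 = 63.13 m.
Horizontal magnitude = √(ΔE² + ΔN²) = √(673.36² + 63.13²) = 676.31 m.

676 m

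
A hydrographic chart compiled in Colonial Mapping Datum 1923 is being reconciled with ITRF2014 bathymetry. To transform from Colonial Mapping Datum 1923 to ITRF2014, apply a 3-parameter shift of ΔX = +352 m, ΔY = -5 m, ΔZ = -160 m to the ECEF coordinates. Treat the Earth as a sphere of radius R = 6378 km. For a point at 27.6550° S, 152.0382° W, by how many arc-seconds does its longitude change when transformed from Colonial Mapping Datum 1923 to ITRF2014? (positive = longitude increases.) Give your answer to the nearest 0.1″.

sin φ = -0.464147, cos φ = 0.885758, sin λ = -0.468883, cos λ = -0.883260.
East component: ΔE = −sin λ·ΔX + cos λ·ΔY = −(-0.468883)(352) + (-0.883260)(-5) = 169.46 m.
1° of latitude spans πR/180 = 111317 m; at latitude φ, 1° of longitude spans that × cos φ = 98600.1 m, so Δλ = 169.46 / 98600.1 × 3600 = 6.187″.

Δλ = 6.2″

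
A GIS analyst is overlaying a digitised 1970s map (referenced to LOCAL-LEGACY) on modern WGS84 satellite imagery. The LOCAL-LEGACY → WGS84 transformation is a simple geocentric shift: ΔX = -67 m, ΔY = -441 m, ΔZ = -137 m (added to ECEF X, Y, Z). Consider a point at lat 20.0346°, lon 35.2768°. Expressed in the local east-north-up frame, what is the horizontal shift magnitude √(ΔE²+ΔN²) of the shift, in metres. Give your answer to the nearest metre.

At φ = 20.0346°, λ = 35.2768°: sin φ = 0.342588, cos φ = 0.939486, sin λ = 0.577527, cos λ = 0.816372.
ΔE = −sin λ·ΔX + cos λ·ΔY = −(0.577527)·(-67) + (0.816372)·(-441) = -321.33 m.
ΔN = −sin φ cos λ·ΔX − sin φ sin λ·ΔY + cos φ·ΔZ = −(0.342588)(0.816372)(-67) − (0.342588)(0.577527)(-441) + (0.939486)(-137) = -22.72 m.
Horizontal magnitude = √(ΔE² + ΔN²) = √((-321.33)² + (-22.72)²) = 322.13 m.

322 m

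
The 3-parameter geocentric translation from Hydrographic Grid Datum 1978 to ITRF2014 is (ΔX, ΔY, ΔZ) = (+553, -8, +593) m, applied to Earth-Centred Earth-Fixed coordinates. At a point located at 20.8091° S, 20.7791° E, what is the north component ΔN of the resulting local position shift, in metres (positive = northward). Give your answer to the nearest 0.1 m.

At φ = -20.8091°, λ = 20.7791°: sin φ = -0.355255, cos φ = 0.934769, sin λ = 0.354766, cos λ = 0.934955.
ΔN = −sin φ cos λ·ΔX − sin φ sin λ·ΔY + cos φ·ΔZ = −(-0.355255)(0.934955)(553) − (-0.355255)(0.354766)(-8) + (0.934769)(593) = 736.99 m.

ΔN = 737.0 m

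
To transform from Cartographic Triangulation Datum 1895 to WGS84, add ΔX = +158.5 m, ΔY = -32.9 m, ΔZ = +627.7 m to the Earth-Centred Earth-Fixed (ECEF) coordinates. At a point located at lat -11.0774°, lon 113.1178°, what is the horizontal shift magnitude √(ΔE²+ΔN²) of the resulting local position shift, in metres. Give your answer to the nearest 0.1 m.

612.8 m

At φ = -11.0774°, λ = 113.1178°: sin φ = -0.192135, cos φ = 0.981369, sin λ = 0.919700, cos λ = -0.392623.
ΔE = −sin λ·ΔX + cos λ·ΔY = −(0.919700)·(158.5) + (-0.392623)·(-32.9) = -132.86 m.
ΔN = −sin φ cos λ·ΔX − sin φ sin λ·ΔY + cos φ·ΔZ = −(-0.192135)(-0.392623)(158.5) − (-0.192135)(0.919700)(-32.9) + (0.981369)(627.7) = 598.23 m.
Horizontal magnitude = √(ΔE² + ΔN²) = √((-132.86)² + 598.23²) = 612.81 m.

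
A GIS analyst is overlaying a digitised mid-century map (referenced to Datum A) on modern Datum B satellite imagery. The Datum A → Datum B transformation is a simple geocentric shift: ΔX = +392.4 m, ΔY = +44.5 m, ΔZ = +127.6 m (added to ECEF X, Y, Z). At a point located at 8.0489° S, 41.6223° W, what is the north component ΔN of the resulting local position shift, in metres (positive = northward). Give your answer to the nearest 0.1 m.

ΔN = 163.3 m

The local north axis is (−sin φ cos λ, −sin φ sin λ, cos φ), giving ΔN = 41.072 − 4.139 + 126.343 = 163.28 m.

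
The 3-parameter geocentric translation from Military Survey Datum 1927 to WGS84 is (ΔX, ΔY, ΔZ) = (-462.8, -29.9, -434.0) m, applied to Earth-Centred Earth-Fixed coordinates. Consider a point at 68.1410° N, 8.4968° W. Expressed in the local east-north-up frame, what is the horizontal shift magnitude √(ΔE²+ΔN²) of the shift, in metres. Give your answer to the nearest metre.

277 m

At φ = 68.1410°, λ = -8.4968°: sin φ = 0.928103, cos φ = 0.372324, sin λ = -0.147754, cos λ = 0.989024.
ΔE = −sin λ·ΔX + cos λ·ΔY = −(-0.147754)·(-462.8) + (0.989024)·(-29.9) = -97.95 m.
ΔN = −sin φ cos λ·ΔX − sin φ sin λ·ΔY + cos φ·ΔZ = −(0.928103)(0.989024)(-462.8) − (0.928103)(-0.147754)(-29.9) + (0.372324)(-434.0) = 259.12 m.
Horizontal magnitude = √(ΔE² + ΔN²) = √((-97.95)² + 259.12²) = 277.02 m.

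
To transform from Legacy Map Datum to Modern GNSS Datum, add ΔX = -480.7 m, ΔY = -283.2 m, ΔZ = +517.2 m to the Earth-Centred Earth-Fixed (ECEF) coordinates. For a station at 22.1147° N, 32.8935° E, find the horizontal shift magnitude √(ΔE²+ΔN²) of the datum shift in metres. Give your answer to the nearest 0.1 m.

The local east axis at (φ, λ) is (−sin λ, cos λ, 0), so ΔE = −sin(32.8935°)·(-480.7) + cos(32.8935°)·(-283.2) = 23.26 m.
The local north axis is (−sin φ cos λ, −sin φ sin λ, cos φ), giving ΔN = 151.953 + 57.900 + 479.151 = 689.00 m.
Horizontal magnitude = √(ΔE² + ΔN²) = √(23.26² + 689.00²) = 689.40 m.

689.4 m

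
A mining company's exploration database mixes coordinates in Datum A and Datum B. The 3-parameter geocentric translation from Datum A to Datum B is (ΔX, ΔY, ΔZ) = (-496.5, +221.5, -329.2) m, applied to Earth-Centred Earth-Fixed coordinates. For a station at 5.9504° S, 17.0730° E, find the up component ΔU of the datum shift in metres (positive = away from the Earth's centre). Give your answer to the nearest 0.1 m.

ΔU = -373.3 m

The local up (radial) axis is (cos φ cos λ, cos φ sin λ, sin φ), giving ΔU = -472.063 + 64.680 + 34.127 = -373.26 m.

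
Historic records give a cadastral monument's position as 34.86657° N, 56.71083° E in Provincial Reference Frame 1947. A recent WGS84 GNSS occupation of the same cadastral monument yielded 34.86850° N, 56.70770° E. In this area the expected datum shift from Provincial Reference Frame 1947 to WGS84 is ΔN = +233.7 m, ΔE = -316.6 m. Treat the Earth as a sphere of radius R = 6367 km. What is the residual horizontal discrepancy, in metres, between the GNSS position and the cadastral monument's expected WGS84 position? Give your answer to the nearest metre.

37 m

Observed coordinate differences: Δφ = +0.00193°, Δλ = -0.00313°.
Converting to metres (1° lat = 111125 m, cos φ = 0.820486): observed ΔN = 214.5 m, observed ΔE = -285.4 m.
Subtracting the expected shift leaves a residual of 214.5 − (233.7) = -19.2 m north and -285.4 − (-316.6) = 31.2 m east.
Residual distance = √((-19.2)² + 31.2²) = 36.7 m.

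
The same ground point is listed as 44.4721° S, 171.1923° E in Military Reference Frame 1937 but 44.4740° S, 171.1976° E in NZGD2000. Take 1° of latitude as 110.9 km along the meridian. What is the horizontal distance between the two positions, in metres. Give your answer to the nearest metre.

469 m

Δφ = -44.4740° − -44.4721° = -0.0019°; Δλ = 171.1976° − 171.1923° = +0.0053°.
ΔN = Δφ × 110900 = -210.7 m; ΔE = Δλ × 110900 × cos(-44.4721°) = +0.0053 × 110900 × 0.713592 = 419.4 m.
Distance = √(ΔE² + ΔN²) = √(419.4² + (-210.7)²) = 469.4 m.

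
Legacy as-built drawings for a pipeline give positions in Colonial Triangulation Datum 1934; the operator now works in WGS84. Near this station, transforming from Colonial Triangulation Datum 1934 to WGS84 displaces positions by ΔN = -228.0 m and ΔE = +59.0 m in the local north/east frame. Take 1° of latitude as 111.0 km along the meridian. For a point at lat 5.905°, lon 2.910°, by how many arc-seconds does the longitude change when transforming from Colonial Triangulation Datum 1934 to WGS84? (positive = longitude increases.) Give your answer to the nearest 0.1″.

Δλ = 1.9″

At latitude 5.905°, cos φ = 0.994694.
1° of longitude at this latitude = 111.0 × cos φ = 110.41 km, so Δλ = 59.0 / 110411.0 = 0.0005344° = 1.924″.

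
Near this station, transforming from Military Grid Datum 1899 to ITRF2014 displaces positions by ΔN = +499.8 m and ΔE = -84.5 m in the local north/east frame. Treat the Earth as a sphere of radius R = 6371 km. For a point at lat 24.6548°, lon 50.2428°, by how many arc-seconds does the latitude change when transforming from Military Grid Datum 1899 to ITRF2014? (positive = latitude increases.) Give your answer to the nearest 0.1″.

Δφ = 16.2″

On a sphere of radius R, 1 rad of latitude = R, so Δφ = ΔN / R = 499.8 / 6371000 = 7.8449e-05 rad = 16.181″.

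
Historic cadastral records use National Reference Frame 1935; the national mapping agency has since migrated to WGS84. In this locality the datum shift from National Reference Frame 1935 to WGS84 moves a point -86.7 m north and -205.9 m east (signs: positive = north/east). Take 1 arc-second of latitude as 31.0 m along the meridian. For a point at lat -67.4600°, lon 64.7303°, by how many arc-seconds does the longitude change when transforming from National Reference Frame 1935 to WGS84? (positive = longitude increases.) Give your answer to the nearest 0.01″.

At latitude -67.4600°, cos φ = 0.383328.
1″ of longitude at this latitude = 31.00 × cos φ = 11.8832 m, so Δλ = -205.9 / 11.8832 = -17.327″.

Δλ = -17.33″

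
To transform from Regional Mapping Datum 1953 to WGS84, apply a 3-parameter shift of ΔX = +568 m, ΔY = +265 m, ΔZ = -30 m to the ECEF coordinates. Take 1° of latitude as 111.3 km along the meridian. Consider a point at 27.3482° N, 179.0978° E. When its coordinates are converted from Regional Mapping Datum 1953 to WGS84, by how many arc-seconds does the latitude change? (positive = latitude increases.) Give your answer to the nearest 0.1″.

sin φ = 0.459397, cos φ = 0.888231, sin λ = 0.015746, cos λ = -0.999876.
North component: ΔN = −sin φ cos λ·ΔX − sin φ sin λ·ΔY + cos φ·ΔZ = −(0.459397)(-0.999876)(568) − (0.459397)(0.015746)(265) + (0.888231)(-30) = 232.34 m.
1° of latitude spans 111300 m, so Δφ = 232.34 / 111300 × 3600 = 7.515″.

Δφ = 7.5″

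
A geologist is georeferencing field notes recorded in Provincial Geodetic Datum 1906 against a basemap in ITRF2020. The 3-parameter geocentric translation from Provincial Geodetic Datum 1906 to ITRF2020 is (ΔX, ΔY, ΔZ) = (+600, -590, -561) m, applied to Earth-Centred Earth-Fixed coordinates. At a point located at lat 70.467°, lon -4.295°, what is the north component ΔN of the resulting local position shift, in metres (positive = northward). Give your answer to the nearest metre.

The local north axis is (−sin φ cos λ, −sin φ sin λ, cos φ), giving ΔN = -563.881 − 41.643 − 187.570 = -793.09 m.

ΔN = -793 m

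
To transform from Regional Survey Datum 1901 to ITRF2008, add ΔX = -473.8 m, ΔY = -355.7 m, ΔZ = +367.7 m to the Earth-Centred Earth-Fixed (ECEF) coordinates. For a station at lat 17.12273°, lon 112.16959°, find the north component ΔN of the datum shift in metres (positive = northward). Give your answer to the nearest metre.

ΔN = 396 m

At φ = 17.12273°, λ = 112.16959°: sin φ = 0.294419, cos φ = 0.955676, sin λ = 0.926071, cos λ = -0.377349.
ΔN = −sin φ cos λ·ΔX − sin φ sin λ·ΔY + cos φ·ΔZ = −(0.294419)(-0.377349)(-473.8) − (0.294419)(0.926071)(-355.7) + (0.955676)(367.7) = 395.75 m.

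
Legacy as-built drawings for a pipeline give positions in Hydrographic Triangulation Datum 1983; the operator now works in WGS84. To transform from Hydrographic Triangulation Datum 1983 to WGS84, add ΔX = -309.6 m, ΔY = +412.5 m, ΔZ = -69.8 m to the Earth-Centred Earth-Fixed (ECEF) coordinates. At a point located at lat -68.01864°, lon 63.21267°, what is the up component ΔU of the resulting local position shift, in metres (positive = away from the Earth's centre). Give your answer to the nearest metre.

The local up (radial) axis is (cos φ cos λ, cos φ sin λ, sin φ), giving ΔU = -52.227 + 137.831 + 64.726 = 150.33 m.

ΔU = 150 m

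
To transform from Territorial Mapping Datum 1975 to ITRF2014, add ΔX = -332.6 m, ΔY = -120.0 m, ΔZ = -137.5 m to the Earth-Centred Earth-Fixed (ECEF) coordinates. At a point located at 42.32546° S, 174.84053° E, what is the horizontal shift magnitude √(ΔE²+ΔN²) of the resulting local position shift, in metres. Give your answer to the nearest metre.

The local east axis at (φ, λ) is (−sin λ, cos λ, 0), so ΔE = −sin(174.84053°)·(-332.6) + cos(174.84053°)·(-120.0) = 149.42 m.
The local north axis is (−sin φ cos λ, −sin φ sin λ, cos φ), giving ΔN = 223.046 − 7.266 − 101.658 = 114.12 m.
Horizontal magnitude = √(ΔE² + ΔN²) = √(149.42² + 114.12²) = 188.02 m.

188 m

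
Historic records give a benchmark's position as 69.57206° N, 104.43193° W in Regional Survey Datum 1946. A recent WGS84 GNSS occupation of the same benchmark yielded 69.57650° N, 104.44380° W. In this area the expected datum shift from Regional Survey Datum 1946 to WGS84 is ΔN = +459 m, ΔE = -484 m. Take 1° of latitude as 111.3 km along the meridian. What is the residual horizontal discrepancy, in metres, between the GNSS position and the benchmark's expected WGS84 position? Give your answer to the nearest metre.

42 m

Observed coordinate differences: Δφ = +0.00444°, Δλ = -0.01187°.
Converting to metres (1° lat = 111300 m, cos φ = 0.349029): observed ΔN = 494.2 m, observed ΔE = -461.1 m.
Subtracting the expected shift leaves a residual of 494.2 − (459) = 35.2 m north and -461.1 − (-484) = 22.9 m east.
Residual distance = √(35.2² + 22.9²) = 42.0 m.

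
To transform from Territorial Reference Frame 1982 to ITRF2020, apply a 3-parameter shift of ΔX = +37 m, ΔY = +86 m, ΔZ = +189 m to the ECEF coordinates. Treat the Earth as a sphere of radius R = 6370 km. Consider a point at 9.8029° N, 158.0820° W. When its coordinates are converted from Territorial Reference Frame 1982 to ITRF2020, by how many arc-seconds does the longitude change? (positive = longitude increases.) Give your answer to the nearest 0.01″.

Δλ = -2.17″

sin φ = 0.170259, cos φ = 0.985399, sin λ = -0.373279, cos λ = -0.927719.
East component: ΔE = −sin λ·ΔX + cos λ·ΔY = −(-0.373279)(37) + (-0.927719)(86) = -65.97 m.
1° of latitude spans πR/180 = 111177 m; at latitude φ, 1° of longitude spans that × cos φ = 109554.2 m, so Δλ = -65.97 / 109554.2 × 3600 = -2.168″.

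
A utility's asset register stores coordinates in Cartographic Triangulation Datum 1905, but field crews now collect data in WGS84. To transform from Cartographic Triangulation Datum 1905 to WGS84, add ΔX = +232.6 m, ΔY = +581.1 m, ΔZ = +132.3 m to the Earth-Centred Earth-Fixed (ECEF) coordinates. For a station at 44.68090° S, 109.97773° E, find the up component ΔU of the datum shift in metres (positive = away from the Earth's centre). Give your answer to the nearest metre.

The local up (radial) axis is (cos φ cos λ, cos φ sin λ, sin φ), giving ΔU = -56.505 + 388.319 − 93.028 = 238.79 m.

ΔU = 239 m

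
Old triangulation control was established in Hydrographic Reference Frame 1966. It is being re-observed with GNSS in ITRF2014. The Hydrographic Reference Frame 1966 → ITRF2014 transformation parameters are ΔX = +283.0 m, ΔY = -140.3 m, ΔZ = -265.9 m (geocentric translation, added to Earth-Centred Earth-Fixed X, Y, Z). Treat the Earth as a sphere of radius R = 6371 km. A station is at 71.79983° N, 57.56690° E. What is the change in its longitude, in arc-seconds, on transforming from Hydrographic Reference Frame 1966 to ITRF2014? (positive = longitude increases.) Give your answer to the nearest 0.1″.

Δλ = -32.6″

sin φ = 0.949971, cos φ = 0.312338, sin λ = 0.844018, cos λ = 0.536314.
East component: ΔE = −sin λ·ΔX + cos λ·ΔY = −(0.844018)(283.0) + (0.536314)(-140.3) = -314.10 m.
1° of latitude spans πR/180 = 111195 m; at latitude φ, 1° of longitude spans that × cos φ = 34730.4 m, so Δλ = -314.10 / 34730.4 × 3600 = -32.558″.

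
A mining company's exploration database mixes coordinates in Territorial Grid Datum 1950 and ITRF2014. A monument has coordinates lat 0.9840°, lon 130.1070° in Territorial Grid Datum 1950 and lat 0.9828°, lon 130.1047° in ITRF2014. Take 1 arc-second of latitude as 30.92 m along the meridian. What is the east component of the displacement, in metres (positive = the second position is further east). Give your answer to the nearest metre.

Δφ = 0.9828° − 0.9840° = -0.0012°; Δλ = 130.1047° − 130.1070° = -0.0023°.
1° of latitude = 3600 × 30.92 = 111312 m.
ΔN = Δφ × 111312 = -133.6 m; ΔE = Δλ × 111312 × cos(0.9840°) = -0.0023 × 111312 × 0.999853 = -256.0 m.

ΔE = -256 m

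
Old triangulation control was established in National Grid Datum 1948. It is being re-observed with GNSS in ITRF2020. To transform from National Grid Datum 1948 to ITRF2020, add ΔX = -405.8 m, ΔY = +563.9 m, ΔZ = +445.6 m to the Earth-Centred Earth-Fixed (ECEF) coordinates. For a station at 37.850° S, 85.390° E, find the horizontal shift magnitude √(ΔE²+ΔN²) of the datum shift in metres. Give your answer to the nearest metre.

At φ = -37.850°, λ = 85.390°: sin φ = -0.613596, cos φ = 0.789620, sin λ = 0.996765, cos λ = 0.080373.
ΔE = −sin λ·ΔX + cos λ·ΔY = −(0.996765)·(-405.8) + (0.080373)·(563.9) = 449.81 m.
ΔN = −sin φ cos λ·ΔX − sin φ sin λ·ΔY + cos φ·ΔZ = −(-0.613596)(0.080373)(-405.8) − (-0.613596)(0.996765)(563.9) + (0.789620)(445.6) = 676.73 m.
Horizontal magnitude = √(ΔE² + ΔN²) = √(449.81² + 676.73²) = 812.58 m.

813 m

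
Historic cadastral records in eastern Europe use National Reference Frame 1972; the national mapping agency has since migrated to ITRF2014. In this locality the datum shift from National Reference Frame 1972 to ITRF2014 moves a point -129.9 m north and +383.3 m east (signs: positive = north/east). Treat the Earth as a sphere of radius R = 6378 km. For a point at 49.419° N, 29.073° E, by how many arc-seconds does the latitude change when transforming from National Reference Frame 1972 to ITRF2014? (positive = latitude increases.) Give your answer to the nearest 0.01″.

Δφ = -4.20″

On a sphere of radius R, 1 rad of latitude = R, so Δφ = ΔN / R = -129.9 / 6378000 = -2.0367e-05 rad = -4.201″.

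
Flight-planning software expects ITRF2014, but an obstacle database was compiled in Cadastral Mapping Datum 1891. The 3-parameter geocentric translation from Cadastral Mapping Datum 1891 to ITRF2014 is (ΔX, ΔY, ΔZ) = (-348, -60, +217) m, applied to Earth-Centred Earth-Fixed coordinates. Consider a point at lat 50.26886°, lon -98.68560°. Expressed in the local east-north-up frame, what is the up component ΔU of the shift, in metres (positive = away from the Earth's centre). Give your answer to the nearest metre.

ΔU = 238 m

At φ = 50.26886°, λ = -98.68560°: sin φ = 0.769052, cos φ = 0.639186, sin λ = -0.988532, cos λ = -0.151012.
ΔU = cos φ cos λ·ΔX + cos φ sin λ·ΔY + sin φ·ΔZ = (0.639186)(-0.151012)(-348) + (0.639186)(-0.988532)(-60) + (0.769052)(217) = 238.39 m.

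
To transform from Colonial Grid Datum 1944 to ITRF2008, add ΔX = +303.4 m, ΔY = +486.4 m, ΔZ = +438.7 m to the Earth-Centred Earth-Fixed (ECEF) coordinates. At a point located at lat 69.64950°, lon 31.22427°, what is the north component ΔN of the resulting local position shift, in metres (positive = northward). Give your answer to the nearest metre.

The local north axis is (−sin φ cos λ, −sin φ sin λ, cos φ), giving ΔN = -243.257 − 236.406 + 152.563 = -327.10 m.

ΔN = -327 m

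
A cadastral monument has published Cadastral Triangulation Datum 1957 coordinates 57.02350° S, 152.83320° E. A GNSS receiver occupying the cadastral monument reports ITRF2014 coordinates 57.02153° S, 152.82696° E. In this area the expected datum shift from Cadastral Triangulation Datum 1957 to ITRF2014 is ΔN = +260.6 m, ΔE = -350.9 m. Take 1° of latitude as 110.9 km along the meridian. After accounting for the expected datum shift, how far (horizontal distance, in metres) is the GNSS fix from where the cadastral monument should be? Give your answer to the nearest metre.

Observed coordinate differences: Δφ = +0.00197°, Δλ = -0.00624°.
Converting to metres (1° lat = 110900 m, cos φ = 0.544295): observed ΔN = 218.5 m, observed ΔE = -376.7 m.
Subtracting the expected shift leaves a residual of 218.5 − (260.6) = -42.1 m north and -376.7 − (-350.9) = -25.8 m east.
Residual distance = √((-42.1)² + (-25.8)²) = 49.4 m.

49 m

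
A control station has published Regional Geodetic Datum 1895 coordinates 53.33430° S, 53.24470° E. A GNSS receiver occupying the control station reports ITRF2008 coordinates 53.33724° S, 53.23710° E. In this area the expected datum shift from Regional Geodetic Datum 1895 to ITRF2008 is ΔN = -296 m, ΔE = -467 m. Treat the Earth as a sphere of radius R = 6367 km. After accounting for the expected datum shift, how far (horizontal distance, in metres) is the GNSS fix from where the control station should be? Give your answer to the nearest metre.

48 m

Observed coordinate differences: Δφ = -0.00294°, Δλ = -0.00760°.
Converting to metres (1° lat = 111125 m, cos φ = 0.597145): observed ΔN = -326.7 m, observed ΔE = -504.3 m.
Subtracting the expected shift leaves a residual of -326.7 − (-296) = -30.7 m north and -504.3 − (-467) = -37.3 m east.
Residual distance = √((-30.7)² + (-37.3)²) = 48.3 m.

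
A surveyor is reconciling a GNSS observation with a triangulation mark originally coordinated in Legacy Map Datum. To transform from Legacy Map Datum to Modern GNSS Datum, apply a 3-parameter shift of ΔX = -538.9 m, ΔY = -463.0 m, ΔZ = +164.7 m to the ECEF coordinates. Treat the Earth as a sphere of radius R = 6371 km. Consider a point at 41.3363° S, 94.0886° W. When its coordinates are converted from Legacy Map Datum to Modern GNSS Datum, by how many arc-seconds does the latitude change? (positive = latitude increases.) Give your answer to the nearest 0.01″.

sin φ = -0.660478, cos φ = 0.750846, sin λ = -0.997455, cos λ = -0.071299.
North component: ΔN = −sin φ cos λ·ΔX − sin φ sin λ·ΔY + cos φ·ΔZ = −(-0.660478)(-0.071299)(-538.9) − (-0.660478)(-0.997455)(-463.0) + (0.750846)(164.7) = 454.06 m.
1° of latitude spans πR/180 = 111195 m, so Δφ = 454.06 / 111195 × 3600 = 14.701″.

Δφ = 14.70″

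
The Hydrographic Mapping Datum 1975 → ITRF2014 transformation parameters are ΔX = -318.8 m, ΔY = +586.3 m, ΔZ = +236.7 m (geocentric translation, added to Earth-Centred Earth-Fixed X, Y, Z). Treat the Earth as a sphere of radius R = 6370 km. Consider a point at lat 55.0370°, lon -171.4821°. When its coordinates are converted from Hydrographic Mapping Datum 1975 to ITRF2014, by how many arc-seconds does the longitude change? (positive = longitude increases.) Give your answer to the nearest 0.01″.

sin φ = 0.819522, cos φ = 0.573047, sin λ = -0.148118, cos λ = -0.988970.
East component: ΔE = −sin λ·ΔX + cos λ·ΔY = −(-0.148118)(-318.8) + (-0.988970)(586.3) = -627.05 m.
1° of latitude spans πR/180 = 111177 m; at latitude φ, 1° of longitude spans that × cos φ = 63710.0 m, so Δλ = -627.05 / 63710.0 × 3600 = -35.432″.

Δλ = -35.43″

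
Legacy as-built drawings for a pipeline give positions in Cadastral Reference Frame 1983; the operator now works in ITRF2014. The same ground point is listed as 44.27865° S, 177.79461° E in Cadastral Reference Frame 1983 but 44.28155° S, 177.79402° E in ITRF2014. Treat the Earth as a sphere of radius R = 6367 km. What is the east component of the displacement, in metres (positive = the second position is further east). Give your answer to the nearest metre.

ΔE = -47 m

Δφ = -44.28155° − -44.27865° = -0.00290°; Δλ = 177.79402° − 177.79461° = -0.00059°.
1° along a meridian = πR/180 = 111125 m.
ΔN = Δφ × 111125 = -322.3 m; ΔE = Δλ × 111125 × cos(-44.27865°) = -0.00059 × 111125 × 0.715953 = -46.9 m.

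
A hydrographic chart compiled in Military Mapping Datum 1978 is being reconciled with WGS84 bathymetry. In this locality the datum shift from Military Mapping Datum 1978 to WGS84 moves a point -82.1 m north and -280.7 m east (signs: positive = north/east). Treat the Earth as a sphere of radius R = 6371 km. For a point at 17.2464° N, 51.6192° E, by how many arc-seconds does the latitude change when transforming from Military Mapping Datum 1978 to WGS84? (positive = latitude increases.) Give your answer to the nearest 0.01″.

On a sphere of radius R, 1 rad of latitude = R, so Δφ = ΔN / R = -82.1 / 6371000 = -1.2887e-05 rad = -2.658″.

Δφ = -2.66″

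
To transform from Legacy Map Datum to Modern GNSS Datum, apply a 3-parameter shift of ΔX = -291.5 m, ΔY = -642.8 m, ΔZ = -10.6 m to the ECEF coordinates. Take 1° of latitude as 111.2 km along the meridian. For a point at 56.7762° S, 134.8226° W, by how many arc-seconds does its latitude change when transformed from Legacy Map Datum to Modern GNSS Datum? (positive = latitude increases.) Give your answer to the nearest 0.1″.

sin φ = -0.836537, cos φ = 0.547911, sin λ = -0.709293, cos λ = -0.704914.
North component: ΔN = −sin φ cos λ·ΔX − sin φ sin λ·ΔY + cos φ·ΔZ = −(-0.836537)(-0.704914)(-291.5) − (-0.836537)(-0.709293)(-642.8) + (0.547911)(-10.6) = 547.49 m.
1° of latitude spans 111200 m, so Δφ = 547.49 / 111200 × 3600 = 17.725″.

Δφ = 17.7″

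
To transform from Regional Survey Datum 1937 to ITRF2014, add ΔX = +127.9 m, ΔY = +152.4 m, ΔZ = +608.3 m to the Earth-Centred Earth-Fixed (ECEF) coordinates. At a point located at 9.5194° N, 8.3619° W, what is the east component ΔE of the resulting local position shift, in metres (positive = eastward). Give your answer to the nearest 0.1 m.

ΔE = 169.4 m

The local east axis at (φ, λ) is (−sin λ, cos λ, 0), so ΔE = −sin(-8.3619°)·127.9 + cos(-8.3619°)·152.4 = 169.38 m.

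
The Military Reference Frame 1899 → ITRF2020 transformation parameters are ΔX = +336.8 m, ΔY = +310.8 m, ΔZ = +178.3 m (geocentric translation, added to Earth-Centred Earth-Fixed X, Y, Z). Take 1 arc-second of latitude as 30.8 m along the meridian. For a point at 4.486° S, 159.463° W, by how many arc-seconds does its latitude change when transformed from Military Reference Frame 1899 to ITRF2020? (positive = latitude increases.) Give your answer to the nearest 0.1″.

Δφ = 4.7″

sin φ = -0.078216, cos φ = 0.996936, sin λ = -0.350812, cos λ = -0.936446.
North component: ΔN = −sin φ cos λ·ΔX − sin φ sin λ·ΔY + cos φ·ΔZ = −(-0.078216)(-0.936446)(336.8) − (-0.078216)(-0.350812)(310.8) + (0.996936)(178.3) = 144.56 m.
1° of latitude spans 3600 × 30.80 = 110880 m, so Δφ = 144.56 / 110880 × 3600 = 4.693″.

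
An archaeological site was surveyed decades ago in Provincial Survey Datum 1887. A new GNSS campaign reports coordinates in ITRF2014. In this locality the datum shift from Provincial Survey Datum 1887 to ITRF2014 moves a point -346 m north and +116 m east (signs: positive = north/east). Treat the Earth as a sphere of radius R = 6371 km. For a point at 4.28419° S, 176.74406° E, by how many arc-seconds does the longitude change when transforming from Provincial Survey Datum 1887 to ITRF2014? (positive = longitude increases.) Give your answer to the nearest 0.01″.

Δλ = 3.77″

At latitude -4.28419°, cos φ = 0.997206.
One radian of longitude at latitude φ spans R cos φ, so Δλ = ΔE / (R cos φ) = 116.0 / (6371000 × 0.997206) = 1.8259e-05 rad = 3.766″.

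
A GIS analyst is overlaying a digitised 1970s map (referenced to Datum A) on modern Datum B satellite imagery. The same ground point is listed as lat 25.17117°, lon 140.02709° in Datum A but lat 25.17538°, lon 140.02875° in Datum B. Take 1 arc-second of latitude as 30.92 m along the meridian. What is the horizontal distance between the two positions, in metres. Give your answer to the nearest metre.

498 m

Δφ = 25.17538° − 25.17117° = +0.00421°; Δλ = 140.02875° − 140.02709° = +0.00166°.
1° of latitude = 3600 × 30.92 = 111312 m.
ΔN = Δφ × 111312 = 468.6 m; ΔE = Δλ × 111312 × cos(25.17117°) = +0.00166 × 111312 × 0.905041 = 167.2 m.
Distance = √(ΔE² + ΔN²) = √(167.2² + 468.6²) = 497.6 m.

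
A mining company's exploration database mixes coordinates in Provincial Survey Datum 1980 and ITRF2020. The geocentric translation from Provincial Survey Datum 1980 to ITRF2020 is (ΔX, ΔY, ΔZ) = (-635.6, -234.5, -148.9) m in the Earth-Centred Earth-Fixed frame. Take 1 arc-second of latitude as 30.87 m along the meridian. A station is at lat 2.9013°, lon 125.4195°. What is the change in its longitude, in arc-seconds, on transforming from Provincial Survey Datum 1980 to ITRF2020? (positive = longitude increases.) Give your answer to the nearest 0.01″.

Δλ = 21.21″

sin φ = 0.050616, cos φ = 0.998718, sin λ = 0.814931, cos λ = -0.579559.
East component: ΔE = −sin λ·ΔX + cos λ·ΔY = −(0.814931)(-635.6) + (-0.579559)(-234.5) = 653.88 m.
1° of latitude spans 3600 × 30.87 = 111132 m; at latitude φ, 1° of longitude spans that × cos φ = 110989.6 m, so Δλ = 653.88 / 110989.6 × 3600 = 21.209″.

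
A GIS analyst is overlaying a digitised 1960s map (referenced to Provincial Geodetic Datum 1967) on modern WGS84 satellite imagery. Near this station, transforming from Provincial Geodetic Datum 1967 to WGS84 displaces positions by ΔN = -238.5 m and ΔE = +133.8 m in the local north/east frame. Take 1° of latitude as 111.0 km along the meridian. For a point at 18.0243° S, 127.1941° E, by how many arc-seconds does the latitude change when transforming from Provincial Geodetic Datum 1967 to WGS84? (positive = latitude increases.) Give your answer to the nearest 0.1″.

1° of latitude = 111.0 km, so Δφ = -238.5 / 111000 = -0.0021486° = -7.735″.

Δφ = -7.7″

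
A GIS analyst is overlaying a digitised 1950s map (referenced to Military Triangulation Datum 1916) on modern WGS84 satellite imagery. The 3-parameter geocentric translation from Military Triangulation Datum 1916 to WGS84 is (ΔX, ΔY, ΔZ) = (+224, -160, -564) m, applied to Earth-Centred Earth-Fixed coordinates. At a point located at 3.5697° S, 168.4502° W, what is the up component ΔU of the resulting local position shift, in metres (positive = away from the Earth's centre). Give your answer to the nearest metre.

ΔU = -152 m

The local up (radial) axis is (cos φ cos λ, cos φ sin λ, sin φ), giving ΔU = -219.038 + 31.973 + 35.116 = -151.95 m.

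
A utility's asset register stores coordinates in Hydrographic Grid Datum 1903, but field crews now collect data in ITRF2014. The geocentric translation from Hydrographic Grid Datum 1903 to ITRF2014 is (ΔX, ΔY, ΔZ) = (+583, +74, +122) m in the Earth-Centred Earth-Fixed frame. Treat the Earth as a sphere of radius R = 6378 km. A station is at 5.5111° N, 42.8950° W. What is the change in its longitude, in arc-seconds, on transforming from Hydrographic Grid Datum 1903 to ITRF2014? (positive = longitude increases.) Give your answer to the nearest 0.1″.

sin φ = 0.096039, cos φ = 0.995378, sin λ = -0.680657, cos λ = 0.732602.
East component: ΔE = −sin λ·ΔX + cos λ·ΔY = −(-0.680657)(583) + (0.732602)(74) = 451.04 m.
1° of latitude spans πR/180 = 111317 m; at latitude φ, 1° of longitude spans that × cos φ = 110802.5 m, so Δλ = 451.04 / 110802.5 × 3600 = 14.654″.

Δλ = 14.7″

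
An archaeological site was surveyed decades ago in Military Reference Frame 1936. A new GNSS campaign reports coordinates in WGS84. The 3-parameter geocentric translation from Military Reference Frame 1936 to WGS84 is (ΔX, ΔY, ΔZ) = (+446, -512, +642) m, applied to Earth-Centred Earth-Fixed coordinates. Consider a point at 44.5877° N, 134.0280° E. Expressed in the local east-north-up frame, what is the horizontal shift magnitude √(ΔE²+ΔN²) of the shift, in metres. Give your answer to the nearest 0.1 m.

At φ = 44.5877°, λ = 134.0280°: sin φ = 0.702000, cos φ = 0.712177, sin λ = 0.719000, cos λ = -0.695010.
ΔE = −sin λ·ΔX + cos λ·ΔY = −(0.719000)·(446) + (-0.695010)·(-512) = 35.17 m.
ΔN = −sin φ cos λ·ΔX − sin φ sin λ·ΔY + cos φ·ΔZ = −(0.702000)(-0.695010)(446) − (0.702000)(0.719000)(-512) + (0.712177)(642) = 933.25 m.
Horizontal magnitude = √(ΔE² + ΔN²) = √(35.17² + 933.25²) = 933.91 m.

933.9 m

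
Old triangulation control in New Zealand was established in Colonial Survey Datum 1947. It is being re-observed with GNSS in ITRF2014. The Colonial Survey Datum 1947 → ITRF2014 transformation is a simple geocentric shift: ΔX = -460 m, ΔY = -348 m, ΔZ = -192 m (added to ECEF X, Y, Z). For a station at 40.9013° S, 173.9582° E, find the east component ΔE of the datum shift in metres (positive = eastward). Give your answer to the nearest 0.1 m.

ΔE = 394.5 m

At φ = -40.9013°, λ = 173.9582°: sin φ = -0.654758, cos φ = 0.755839, sin λ = 0.105254, cos λ = -0.994445.
ΔE = −sin λ·ΔX + cos λ·ΔY = −(0.105254)·(-460) + (-0.994445)·(-348) = 394.48 m.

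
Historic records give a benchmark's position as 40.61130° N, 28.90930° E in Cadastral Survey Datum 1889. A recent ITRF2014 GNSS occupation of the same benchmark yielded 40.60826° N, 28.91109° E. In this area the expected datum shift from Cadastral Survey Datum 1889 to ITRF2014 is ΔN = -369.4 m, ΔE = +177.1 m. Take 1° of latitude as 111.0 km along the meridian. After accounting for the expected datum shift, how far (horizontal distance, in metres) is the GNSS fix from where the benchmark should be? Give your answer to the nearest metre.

Observed coordinate differences: Δφ = -0.00304°, Δλ = +0.00179°.
Converting to metres (1° lat = 111000 m, cos φ = 0.759143): observed ΔN = -337.4 m, observed ΔE = 150.8 m.
Subtracting the expected shift leaves a residual of -337.4 − (-369.4) = 32.0 m north and 150.8 − (177.1) = -26.3 m east.
Residual distance = √(32.0² + (-26.3)²) = 41.4 m.

41 m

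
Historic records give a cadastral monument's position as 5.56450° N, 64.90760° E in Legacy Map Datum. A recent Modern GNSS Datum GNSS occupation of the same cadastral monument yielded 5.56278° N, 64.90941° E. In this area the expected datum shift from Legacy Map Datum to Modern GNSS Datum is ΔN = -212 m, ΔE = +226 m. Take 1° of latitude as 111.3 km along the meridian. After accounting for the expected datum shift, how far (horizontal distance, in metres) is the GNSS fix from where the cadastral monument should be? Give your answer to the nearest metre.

Observed coordinate differences: Δφ = -0.00172°, Δλ = +0.00181°.
Converting to metres (1° lat = 111300 m, cos φ = 0.995288): observed ΔN = -191.4 m, observed ΔE = 200.5 m.
Subtracting the expected shift leaves a residual of -191.4 − (-212) = 20.6 m north and 200.5 − (226) = -25.5 m east.
Residual distance = √(20.6² + (-25.5)²) = 32.8 m.

33 m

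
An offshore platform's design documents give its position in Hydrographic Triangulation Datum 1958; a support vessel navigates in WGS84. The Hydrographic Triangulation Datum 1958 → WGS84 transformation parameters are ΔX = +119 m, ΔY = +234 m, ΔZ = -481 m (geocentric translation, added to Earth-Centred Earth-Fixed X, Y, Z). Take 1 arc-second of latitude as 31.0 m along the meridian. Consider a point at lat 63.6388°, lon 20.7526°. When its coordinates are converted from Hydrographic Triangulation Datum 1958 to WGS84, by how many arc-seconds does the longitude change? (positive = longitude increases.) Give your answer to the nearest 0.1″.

Δλ = 12.8″

sin φ = 0.896013, cos φ = 0.444029, sin λ = 0.354333, cos λ = 0.935119.
East component: ΔE = −sin λ·ΔX + cos λ·ΔY = −(0.354333)(119) + (0.935119)(234) = 176.65 m.
1° of latitude spans 3600 × 31.00 = 111600 m; at latitude φ, 1° of longitude spans that × cos φ = 49553.6 m, so Δλ = 176.65 / 49553.6 × 3600 = 12.834″.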